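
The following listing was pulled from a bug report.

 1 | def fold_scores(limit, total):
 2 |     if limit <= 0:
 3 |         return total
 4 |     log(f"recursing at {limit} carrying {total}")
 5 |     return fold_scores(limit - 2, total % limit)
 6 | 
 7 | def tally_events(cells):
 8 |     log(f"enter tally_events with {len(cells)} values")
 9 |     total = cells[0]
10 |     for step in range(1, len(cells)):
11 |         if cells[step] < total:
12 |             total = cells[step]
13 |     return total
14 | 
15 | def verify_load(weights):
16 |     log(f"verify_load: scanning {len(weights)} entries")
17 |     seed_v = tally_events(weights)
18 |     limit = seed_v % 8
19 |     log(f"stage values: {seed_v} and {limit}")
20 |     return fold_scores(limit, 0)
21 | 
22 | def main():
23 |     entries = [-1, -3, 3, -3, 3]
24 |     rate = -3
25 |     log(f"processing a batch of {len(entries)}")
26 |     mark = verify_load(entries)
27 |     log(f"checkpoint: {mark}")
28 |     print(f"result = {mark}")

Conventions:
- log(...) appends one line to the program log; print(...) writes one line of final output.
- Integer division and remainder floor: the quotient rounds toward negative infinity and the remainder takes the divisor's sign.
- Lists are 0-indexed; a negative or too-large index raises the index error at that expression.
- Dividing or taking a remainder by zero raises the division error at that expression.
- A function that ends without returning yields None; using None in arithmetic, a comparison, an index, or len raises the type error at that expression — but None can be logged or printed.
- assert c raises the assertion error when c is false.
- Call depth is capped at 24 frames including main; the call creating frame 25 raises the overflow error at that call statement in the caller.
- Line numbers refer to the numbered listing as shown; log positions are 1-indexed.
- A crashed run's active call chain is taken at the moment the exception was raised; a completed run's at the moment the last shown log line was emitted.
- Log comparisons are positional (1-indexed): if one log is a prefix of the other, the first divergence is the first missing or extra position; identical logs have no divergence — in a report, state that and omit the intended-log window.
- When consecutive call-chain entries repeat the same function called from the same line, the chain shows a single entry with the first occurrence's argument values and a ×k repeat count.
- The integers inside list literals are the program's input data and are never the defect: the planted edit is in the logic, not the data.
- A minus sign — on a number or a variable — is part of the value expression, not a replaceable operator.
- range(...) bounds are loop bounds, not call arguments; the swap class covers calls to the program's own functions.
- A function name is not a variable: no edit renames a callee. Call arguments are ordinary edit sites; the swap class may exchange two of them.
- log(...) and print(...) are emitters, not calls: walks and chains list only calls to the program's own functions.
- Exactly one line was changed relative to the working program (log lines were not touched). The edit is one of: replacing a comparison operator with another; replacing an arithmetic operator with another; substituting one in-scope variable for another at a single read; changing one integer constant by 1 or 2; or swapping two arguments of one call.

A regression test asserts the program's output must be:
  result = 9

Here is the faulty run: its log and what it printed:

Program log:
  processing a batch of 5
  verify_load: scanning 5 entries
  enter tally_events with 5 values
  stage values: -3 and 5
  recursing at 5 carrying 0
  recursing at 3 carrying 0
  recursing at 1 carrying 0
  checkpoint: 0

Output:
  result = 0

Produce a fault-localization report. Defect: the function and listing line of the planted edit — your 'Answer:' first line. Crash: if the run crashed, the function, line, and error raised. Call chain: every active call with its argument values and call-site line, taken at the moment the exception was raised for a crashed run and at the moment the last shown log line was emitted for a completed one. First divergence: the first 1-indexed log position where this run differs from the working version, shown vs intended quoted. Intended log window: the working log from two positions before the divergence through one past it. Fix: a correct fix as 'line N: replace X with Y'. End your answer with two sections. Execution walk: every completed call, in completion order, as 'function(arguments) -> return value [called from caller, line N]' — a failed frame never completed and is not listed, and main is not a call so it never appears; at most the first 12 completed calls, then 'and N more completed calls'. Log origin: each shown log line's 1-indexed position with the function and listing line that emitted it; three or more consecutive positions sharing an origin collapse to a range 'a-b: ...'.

Answer: the defect is in fold_scores at line 5.
Core observation: Position 6 is the first bad log line: 'recursing at 3 carrying 0' should read 'recursing at 3 carrying 5'.
Call chain: main.
First divergence: position 6; shown 'recursing at 3 carrying 0' vs intended 'recursing at 3 carrying 5'.
Intended log window:
  4: stage values: -3 and 5
  5: recursing at 5 carrying 0
  6: recursing at 3 carrying 5
  7: recursing at 1 carrying 8
Execution walk:
  tally_events([-1, -3, 3, -3, 3]) -> -3  [called from verify_load, line 17]
  fold_scores(-1, 0) -> 0  [called from fold_scores, line 5]
  fold_scores(1, 0) -> 0  [called from fold_scores, line 5]
  fold_scores(3, 0) -> 0  [called from fold_scores, line 5]
  fold_scores(5, 0) -> 0  [called from verify_load, line 20]
  verify_load([-1, -3, 3, -3, 3]) -> 0  [called from main, line 26]
Origin of each log line:
  1: logged in main at line 25
  2: logged in verify_load at line 16
  3: logged in tally_events at line 8
  4: logged in verify_load at line 19
  5-7: logged in fold_scores at line 4
  8: logged in main at line 27
A correct fix: line 5: replace `%` with `+`.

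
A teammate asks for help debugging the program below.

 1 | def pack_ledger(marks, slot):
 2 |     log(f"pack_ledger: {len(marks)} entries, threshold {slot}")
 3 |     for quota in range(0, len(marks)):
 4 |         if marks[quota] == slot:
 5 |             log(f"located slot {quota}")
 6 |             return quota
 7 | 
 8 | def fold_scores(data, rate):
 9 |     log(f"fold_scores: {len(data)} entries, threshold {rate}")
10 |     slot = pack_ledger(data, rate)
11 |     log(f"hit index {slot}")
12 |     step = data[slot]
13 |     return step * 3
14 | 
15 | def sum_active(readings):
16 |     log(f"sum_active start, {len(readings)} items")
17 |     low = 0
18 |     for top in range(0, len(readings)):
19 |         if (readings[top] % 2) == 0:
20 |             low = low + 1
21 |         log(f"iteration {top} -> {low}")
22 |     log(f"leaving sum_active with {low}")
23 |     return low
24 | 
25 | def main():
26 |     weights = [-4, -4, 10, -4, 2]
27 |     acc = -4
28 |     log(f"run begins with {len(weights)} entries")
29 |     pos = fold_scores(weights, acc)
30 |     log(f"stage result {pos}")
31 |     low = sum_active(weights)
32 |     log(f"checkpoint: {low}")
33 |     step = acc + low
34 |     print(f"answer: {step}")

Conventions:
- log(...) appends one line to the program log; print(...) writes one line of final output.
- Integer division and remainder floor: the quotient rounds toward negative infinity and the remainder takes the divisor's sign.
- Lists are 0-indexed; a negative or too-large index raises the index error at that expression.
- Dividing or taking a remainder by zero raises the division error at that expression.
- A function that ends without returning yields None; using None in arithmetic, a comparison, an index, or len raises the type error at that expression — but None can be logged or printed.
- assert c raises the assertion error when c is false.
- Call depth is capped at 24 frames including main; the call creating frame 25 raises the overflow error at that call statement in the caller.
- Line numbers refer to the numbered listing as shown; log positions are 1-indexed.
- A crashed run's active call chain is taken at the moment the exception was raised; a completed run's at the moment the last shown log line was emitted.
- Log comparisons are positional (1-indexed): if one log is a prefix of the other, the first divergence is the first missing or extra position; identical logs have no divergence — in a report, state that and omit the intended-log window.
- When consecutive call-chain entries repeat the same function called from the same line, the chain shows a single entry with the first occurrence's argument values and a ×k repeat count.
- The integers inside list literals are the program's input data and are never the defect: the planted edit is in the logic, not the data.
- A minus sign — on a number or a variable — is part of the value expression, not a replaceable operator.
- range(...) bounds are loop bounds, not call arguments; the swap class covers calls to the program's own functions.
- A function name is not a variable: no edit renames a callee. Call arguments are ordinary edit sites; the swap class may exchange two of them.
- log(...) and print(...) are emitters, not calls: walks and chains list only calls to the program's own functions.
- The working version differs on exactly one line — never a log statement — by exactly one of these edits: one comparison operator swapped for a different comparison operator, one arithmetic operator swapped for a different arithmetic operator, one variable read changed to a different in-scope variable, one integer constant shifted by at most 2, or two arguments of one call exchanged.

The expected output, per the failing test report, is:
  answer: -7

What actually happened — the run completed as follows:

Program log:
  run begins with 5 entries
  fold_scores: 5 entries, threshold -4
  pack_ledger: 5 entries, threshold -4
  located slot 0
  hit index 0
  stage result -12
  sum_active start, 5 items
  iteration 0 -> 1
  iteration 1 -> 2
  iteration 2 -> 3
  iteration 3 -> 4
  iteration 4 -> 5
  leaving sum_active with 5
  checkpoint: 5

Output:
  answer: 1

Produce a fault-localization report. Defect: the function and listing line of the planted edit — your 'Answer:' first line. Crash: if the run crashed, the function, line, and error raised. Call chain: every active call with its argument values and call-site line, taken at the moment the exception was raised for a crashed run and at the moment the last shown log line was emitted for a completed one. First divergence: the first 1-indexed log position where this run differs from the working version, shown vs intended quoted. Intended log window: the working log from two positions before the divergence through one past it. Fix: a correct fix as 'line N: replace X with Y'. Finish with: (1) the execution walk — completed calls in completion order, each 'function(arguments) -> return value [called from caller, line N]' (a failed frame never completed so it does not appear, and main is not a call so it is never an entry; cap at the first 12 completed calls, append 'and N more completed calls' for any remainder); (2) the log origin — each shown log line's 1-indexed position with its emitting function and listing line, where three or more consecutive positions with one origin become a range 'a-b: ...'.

Answer: the defect is in main at line 33.
Key observation: No log line changed; the fault shows up purely in the output.
Call chain: main.
First divergence: none; the two logs match at every position.
Execution walk:
  pack_ledger([-4, -4, 10, -4, 2], -4) -> 0  [called from fold_scores, line 10]
  fold_scores([-4, -4, 10, -4, 2], -4) -> -12  [called from main, line 29]
  sum_active([-4, -4, 10, -4, 2]) -> 5  [called from main, line 31]
Log origins:
  1: emitted by main (line 28)
  2: emitted by fold_scores (line 9)
  3: emitted by pack_ledger (line 2)
  4: emitted by pack_ledger (line 5)
  5: emitted by fold_scores (line 11)
  6: emitted by main (line 30)
  7: emitted by sum_active (line 16)
  8-12: emitted by sum_active (line 21)
  13: emitted by sum_active (line 22)
  14: emitted by main (line 32)
A correct fix: line 33: replace `acc` with `pos`.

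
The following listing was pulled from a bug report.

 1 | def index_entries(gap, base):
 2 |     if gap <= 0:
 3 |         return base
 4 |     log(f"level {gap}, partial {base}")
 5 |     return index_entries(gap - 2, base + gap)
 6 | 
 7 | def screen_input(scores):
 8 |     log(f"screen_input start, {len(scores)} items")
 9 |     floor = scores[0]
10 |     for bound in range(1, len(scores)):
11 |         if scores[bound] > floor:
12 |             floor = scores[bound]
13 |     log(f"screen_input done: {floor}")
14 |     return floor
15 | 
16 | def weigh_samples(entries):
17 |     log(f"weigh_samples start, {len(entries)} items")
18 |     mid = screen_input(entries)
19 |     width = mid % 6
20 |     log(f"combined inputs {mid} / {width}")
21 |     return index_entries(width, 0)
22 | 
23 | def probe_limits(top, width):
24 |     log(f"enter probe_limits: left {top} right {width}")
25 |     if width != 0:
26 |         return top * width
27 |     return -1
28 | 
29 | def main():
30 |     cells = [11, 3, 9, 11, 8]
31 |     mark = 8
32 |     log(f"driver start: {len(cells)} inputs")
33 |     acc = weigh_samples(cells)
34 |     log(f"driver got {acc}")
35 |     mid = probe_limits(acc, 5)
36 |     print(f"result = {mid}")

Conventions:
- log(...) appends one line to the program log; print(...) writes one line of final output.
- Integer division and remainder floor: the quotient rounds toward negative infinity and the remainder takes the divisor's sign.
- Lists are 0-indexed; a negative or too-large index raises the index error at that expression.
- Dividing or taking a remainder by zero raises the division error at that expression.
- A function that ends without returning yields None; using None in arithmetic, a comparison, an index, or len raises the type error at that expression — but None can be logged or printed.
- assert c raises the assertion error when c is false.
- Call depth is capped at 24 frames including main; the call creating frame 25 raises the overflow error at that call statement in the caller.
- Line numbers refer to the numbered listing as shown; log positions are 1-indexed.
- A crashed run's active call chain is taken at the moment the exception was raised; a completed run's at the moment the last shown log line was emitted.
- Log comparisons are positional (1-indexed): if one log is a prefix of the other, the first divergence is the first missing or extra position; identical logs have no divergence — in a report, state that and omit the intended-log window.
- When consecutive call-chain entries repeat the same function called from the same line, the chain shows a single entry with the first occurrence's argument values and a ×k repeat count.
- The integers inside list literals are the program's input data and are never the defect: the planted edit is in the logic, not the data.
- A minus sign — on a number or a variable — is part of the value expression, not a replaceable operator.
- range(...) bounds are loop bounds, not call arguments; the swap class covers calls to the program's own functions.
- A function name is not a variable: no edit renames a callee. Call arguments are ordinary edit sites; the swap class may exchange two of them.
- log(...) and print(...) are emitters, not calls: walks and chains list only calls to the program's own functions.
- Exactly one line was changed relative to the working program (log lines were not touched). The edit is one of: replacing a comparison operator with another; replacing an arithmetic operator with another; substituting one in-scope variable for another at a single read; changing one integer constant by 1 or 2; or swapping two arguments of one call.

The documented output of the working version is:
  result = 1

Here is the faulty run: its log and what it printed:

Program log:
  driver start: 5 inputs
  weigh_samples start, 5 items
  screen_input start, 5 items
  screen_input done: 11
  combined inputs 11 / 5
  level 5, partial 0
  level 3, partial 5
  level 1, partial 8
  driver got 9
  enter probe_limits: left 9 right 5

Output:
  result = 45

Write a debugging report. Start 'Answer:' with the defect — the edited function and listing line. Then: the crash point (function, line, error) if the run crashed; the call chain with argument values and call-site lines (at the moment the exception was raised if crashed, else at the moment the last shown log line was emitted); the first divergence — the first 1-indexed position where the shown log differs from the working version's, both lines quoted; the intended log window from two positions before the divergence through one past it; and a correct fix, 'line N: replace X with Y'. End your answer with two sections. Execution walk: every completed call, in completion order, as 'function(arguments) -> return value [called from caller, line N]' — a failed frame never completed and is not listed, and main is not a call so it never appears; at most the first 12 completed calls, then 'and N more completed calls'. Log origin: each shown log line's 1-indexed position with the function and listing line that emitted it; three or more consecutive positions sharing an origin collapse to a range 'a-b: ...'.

Answer: the defect is in probe_limits at line 26.
The tell: No log line changed; the fault shows up purely in the output.
Call chain: main -> probe_limits(9, 5) (called at line 35).
First divergence: there is none — every log position agrees.
Execution walk:
  screen_input([11, 3, 9, 11, 8]) -> 11  [called from weigh_samples, line 18]
  index_entries(-1, 9) -> 9  [called from index_entries, line 5]
  index_entries(1, 8) -> 9  [called from index_entries, line 5]
  index_entries(3, 5) -> 9  [called from index_entries, line 5]
  index_entries(5, 0) -> 9  [called from weigh_samples, line 21]
  weigh_samples([11, 3, 9, 11, 8]) -> 9  [called from main, line 33]
  probe_limits(9, 5) -> 45  [called from main, line 35]
Log origin:
  1: emitted by main (line 32)
  2: emitted by weigh_samples (line 17)
  3: emitted by screen_input (line 8)
  4: emitted by screen_input (line 13)
  5: emitted by weigh_samples (line 20)
  6-8: emitted by index_entries (line 4)
  9: emitted by main (line 34)
  10: emitted by probe_limits (line 24)
A correct fix: line 26: replace `*` with `//`.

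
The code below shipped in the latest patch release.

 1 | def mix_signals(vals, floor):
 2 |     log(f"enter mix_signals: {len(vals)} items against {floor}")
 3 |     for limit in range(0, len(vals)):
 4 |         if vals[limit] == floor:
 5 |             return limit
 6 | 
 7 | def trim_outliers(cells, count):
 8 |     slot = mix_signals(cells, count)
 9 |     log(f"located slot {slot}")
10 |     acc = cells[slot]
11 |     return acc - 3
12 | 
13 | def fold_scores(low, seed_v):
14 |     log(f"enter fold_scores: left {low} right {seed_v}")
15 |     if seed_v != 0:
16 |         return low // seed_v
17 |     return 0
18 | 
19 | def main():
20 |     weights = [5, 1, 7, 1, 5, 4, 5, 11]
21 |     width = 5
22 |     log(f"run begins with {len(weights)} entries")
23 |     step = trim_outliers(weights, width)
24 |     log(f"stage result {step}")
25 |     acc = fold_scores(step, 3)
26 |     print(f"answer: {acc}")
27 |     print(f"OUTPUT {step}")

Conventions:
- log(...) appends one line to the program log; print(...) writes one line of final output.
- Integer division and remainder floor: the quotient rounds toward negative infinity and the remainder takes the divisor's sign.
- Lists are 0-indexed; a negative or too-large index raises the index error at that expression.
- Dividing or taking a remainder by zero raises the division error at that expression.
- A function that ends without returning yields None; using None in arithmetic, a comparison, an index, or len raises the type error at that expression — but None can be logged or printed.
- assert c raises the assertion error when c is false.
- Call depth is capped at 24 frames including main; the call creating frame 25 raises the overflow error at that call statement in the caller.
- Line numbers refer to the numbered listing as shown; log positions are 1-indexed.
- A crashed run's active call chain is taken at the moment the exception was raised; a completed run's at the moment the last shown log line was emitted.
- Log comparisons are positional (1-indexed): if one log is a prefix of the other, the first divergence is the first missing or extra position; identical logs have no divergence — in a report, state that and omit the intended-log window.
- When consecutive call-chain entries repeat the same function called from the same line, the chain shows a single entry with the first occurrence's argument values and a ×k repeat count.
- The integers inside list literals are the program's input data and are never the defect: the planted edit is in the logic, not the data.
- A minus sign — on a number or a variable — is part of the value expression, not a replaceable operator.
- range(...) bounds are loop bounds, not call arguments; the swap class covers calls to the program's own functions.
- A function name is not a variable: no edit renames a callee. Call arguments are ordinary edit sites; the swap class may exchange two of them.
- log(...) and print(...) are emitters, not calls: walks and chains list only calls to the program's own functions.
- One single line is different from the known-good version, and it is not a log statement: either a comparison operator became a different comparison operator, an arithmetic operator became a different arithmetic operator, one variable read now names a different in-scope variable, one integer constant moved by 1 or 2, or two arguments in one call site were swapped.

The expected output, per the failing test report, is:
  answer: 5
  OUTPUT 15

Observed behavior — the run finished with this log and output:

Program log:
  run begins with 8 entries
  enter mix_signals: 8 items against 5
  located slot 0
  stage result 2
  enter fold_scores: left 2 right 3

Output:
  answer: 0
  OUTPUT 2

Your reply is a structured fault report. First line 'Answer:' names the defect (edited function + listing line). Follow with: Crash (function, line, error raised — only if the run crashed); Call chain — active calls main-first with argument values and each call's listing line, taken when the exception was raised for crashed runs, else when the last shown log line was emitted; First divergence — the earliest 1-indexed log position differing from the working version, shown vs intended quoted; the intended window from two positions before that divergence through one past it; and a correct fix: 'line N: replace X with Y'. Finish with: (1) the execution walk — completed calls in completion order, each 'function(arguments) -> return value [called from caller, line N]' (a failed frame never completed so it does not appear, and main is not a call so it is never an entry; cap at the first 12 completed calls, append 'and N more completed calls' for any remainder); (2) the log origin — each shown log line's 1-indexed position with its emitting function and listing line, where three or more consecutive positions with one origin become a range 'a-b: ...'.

Answer: the defect is in trim_outliers at line 11.
Key fact: Log line 4 is where behavior first shows: 'stage result 2' appears instead of 'stage result 15'.
Call chain: main -> fold_scores(2, 3) (called at line 25).
First divergence: at position 4 the run shows 'stage result 2' where the working version logs 'stage result 15'.
Intended log window:
  2: enter mix_signals: 8 items against 5
  3: located slot 0
  4: stage result 15
  5: enter fold_scores: left 15 right 3
Execution walk:
  mix_signals([5, 1, 7, 1, 5, 4, 5, 11], 5) -> 0  [called from trim_outliers, line 8]
  trim_outliers([5, 1, 7, 1, 5, 4, 5, 11], 5) -> 2  [called from main, line 23]
  fold_scores(2, 3) -> 0  [called from main, line 25]
Log origins:
  1: emitted by main (line 22)
  2: emitted by mix_signals (line 2)
  3: emitted by trim_outliers (line 9)
  4: emitted by main (line 24)
  5: emitted by fold_scores (line 14)
A correct fix: line 11: replace `-` with `*`.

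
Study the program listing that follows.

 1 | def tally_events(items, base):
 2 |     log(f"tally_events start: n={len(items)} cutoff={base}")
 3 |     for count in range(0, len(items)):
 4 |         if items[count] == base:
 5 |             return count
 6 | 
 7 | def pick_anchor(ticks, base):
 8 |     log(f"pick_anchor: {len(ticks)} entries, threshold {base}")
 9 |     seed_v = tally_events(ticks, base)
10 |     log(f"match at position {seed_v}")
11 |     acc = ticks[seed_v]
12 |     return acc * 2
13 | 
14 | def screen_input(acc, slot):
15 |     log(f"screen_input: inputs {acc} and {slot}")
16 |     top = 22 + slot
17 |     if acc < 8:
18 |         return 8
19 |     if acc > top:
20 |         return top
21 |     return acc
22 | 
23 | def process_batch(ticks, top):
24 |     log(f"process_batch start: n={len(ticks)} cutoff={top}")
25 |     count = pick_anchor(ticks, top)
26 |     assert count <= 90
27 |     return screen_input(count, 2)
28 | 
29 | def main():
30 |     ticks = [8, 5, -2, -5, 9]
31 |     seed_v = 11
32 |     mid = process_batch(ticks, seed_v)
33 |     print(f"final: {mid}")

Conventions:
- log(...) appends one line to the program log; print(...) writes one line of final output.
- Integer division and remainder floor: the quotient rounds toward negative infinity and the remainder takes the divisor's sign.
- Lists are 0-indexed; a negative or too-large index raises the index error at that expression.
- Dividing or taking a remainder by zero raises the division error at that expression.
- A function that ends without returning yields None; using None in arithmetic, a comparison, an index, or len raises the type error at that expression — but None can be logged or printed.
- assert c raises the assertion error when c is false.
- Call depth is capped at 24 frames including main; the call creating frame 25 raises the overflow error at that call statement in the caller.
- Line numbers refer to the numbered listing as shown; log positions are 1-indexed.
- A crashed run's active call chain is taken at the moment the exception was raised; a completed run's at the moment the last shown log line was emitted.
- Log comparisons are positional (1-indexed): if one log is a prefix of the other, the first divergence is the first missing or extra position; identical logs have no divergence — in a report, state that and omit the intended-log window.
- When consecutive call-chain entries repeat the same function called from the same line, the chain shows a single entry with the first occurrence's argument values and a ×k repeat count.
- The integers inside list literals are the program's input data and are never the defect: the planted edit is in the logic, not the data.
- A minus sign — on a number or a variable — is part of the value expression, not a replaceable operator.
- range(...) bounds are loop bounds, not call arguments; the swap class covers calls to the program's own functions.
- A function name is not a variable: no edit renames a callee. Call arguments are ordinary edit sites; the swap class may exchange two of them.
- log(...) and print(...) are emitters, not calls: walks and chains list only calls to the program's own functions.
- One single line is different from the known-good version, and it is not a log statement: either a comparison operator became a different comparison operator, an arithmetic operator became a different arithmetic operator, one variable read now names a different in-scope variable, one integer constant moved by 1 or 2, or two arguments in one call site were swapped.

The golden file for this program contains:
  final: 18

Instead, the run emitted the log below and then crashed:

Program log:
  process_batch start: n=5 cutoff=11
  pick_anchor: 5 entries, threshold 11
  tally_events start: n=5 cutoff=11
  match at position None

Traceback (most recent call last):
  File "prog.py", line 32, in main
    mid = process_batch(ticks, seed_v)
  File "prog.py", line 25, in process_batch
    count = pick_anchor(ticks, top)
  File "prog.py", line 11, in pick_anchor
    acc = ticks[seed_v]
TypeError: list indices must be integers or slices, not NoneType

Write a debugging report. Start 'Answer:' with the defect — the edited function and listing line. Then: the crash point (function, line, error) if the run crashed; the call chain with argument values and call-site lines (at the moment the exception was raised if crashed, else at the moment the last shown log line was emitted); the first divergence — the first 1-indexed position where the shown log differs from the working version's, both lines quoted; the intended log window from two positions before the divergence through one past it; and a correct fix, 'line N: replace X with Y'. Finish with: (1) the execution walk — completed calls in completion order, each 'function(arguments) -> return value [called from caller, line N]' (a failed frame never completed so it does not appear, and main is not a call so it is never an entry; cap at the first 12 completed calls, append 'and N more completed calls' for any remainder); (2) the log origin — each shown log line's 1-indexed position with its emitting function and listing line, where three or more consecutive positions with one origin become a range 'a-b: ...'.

Answer: the defect is in main at line 31.
Key fact: Everything matches until log position 1, which reads 'process_batch start: n=5 cutoff=11' in place of 'process_batch start: n=5 cutoff=9'.
Crash: pick_anchor, line 11, TypeError.
Call chain: main -> process_batch([8, 5, -2, -5, 9], 11) (called at line 32) -> pick_anchor([8, 5, -2, -5, 9], 11) (called at line 25).
First divergence: position 1; shown 'process_batch start: n=5 cutoff=11' vs intended 'process_batch start: n=5 cutoff=9'.
Intended log window:
  1: process_batch start: n=5 cutoff=9
  2: pick_anchor: 5 entries, threshold 9
Execution walk:
  tally_events([8, 5, -2, -5, 9], 11) -> None  [called from pick_anchor, line 9]
Origin of each log line:
  1: from process_batch, line 24
  2: from pick_anchor, line 8
  3: from tally_events, line 2
  4: from pick_anchor, line 10
A correct fix: line 31: replace `11` with `9`.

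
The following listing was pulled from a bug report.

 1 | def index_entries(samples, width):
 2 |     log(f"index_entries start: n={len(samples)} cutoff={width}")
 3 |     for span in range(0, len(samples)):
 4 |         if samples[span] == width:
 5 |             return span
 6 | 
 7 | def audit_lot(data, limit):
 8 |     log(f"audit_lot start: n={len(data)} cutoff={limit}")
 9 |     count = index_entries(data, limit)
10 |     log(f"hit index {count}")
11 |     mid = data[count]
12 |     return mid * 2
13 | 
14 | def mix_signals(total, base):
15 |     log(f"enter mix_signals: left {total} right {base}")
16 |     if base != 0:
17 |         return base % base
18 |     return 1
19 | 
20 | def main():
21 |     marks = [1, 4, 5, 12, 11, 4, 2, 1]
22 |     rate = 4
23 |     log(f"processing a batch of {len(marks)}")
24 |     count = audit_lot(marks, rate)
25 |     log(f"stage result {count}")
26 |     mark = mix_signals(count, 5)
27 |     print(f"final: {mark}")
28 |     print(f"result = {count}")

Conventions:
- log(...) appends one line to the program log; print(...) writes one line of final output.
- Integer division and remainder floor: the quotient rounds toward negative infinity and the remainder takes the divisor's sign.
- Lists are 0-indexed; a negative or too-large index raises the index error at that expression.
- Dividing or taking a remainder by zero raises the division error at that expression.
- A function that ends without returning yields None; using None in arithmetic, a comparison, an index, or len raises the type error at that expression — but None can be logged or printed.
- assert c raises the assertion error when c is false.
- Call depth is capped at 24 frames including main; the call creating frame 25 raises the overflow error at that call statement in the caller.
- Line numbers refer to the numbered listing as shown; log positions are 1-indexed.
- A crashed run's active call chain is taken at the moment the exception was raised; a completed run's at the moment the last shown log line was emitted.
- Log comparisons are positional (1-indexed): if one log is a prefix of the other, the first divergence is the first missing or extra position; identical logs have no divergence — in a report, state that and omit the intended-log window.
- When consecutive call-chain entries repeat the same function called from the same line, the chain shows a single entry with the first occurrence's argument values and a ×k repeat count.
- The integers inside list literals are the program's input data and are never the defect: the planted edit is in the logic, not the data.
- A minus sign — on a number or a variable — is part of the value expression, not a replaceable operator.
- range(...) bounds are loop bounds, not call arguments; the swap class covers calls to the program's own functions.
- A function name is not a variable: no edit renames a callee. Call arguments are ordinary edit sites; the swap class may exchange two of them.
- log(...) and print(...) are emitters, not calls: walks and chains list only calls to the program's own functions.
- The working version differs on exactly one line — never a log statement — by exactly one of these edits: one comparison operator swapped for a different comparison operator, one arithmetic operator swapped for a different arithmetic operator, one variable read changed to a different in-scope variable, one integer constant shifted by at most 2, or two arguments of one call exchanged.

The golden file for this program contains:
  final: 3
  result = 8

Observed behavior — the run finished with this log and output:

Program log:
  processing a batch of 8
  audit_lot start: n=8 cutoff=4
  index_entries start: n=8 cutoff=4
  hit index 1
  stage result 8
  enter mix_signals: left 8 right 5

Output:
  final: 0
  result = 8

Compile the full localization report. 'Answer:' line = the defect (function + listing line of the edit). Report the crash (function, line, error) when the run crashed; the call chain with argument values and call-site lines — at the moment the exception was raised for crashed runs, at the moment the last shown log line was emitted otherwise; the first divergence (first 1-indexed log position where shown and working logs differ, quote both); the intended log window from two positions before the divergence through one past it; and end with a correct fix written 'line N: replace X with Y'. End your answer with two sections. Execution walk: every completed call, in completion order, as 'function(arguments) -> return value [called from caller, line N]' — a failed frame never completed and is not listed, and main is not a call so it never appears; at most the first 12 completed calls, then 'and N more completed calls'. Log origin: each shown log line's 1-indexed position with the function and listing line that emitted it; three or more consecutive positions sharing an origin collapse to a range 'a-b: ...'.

Answer: the defect is in mix_signals at line 17.
Core observation: No log line changed; the fault shows up purely in the output.
Call chain: main -> mix_signals(8, 5) (called at line 26).
First divergence: none — the logs agree in full.
Execution walk:
  index_entries([1, 4, 5, 12, 11, 4, 2, 1], 4) -> 1  [called from audit_lot, line 9]
  audit_lot([1, 4, 5, 12, 11, 4, 2, 1], 4) -> 8  [called from main, line 24]
  mix_signals(8, 5) -> 0  [called from main, line 26]
Log origins:
  1: logged in main at line 23
  2: logged in audit_lot at line 8
  3: logged in index_entries at line 2
  4: logged in audit_lot at line 10
  5: logged in main at line 25
  6: logged in mix_signals at line 15
A correct fix: line 17: replace `base % base` with `total % base`.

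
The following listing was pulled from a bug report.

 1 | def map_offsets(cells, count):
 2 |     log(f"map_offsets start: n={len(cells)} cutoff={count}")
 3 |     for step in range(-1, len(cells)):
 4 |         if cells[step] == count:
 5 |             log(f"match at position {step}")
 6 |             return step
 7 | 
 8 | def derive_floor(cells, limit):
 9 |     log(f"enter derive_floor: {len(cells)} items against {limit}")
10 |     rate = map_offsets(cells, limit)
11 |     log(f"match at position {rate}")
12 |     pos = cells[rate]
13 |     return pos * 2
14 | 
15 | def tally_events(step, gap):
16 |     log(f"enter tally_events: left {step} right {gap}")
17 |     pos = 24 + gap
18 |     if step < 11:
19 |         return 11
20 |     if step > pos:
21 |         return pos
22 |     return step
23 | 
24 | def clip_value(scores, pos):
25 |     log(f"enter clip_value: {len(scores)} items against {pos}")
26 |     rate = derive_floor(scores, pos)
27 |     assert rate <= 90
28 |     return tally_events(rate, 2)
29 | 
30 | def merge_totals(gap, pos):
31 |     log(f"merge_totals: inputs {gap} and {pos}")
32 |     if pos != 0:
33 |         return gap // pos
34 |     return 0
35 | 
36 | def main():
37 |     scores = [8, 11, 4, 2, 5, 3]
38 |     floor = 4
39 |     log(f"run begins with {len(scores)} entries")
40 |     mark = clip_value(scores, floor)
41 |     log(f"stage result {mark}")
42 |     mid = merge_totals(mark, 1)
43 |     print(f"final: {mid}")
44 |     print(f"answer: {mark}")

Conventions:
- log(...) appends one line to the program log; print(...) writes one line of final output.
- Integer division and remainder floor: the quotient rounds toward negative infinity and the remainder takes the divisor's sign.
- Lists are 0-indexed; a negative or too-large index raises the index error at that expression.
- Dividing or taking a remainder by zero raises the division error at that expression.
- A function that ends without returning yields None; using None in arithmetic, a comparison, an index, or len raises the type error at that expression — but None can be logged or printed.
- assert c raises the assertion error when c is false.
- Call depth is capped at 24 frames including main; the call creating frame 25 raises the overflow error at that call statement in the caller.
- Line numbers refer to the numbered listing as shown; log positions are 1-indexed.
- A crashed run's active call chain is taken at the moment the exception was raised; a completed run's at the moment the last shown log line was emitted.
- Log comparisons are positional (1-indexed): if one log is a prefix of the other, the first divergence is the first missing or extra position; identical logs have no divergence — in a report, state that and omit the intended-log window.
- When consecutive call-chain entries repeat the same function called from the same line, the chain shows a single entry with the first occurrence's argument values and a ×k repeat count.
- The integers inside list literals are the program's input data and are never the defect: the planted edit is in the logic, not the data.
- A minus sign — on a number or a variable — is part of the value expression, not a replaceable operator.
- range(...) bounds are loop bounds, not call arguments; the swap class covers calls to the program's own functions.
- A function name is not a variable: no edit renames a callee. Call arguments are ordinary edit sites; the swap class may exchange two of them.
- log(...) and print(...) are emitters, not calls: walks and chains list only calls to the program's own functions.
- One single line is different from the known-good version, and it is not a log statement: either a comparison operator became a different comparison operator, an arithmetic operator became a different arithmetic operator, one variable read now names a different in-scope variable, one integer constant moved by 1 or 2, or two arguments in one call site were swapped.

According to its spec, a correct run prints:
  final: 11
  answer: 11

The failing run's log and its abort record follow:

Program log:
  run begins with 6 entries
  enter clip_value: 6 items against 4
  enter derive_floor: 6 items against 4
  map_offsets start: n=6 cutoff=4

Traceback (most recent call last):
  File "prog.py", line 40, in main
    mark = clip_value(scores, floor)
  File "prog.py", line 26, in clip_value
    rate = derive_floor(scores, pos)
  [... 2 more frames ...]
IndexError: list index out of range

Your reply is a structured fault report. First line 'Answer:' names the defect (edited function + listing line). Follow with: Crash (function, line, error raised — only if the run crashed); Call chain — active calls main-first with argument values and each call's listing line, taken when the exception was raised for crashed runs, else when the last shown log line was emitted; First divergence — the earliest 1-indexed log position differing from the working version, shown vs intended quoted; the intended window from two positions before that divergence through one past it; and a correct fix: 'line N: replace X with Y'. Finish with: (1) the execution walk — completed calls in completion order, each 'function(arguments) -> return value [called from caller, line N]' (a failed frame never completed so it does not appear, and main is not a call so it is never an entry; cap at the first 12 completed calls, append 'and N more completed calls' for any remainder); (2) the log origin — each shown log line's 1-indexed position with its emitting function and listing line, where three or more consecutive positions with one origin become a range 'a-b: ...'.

Answer: the defect is in map_offsets at line 3.
Core observation: The log ends early — 4 lines, where the working version next logs 'match at position 2'.
Crash: map_offsets, line 4, IndexError.
Call chain: main -> clip_value([8, 11, 4, 2, 5, 3], 4) (called at line 40) -> derive_floor([8, 11, 4, 2, 5, 3], 4) (called at line 26) -> map_offsets([8, 11, 4, 2, 5, 3], 4) (called at line 10).
First divergence: position 5 — after 4 matching lines the faulty run goes silent; intended next line 'match at position 2'.
Intended log window:
  3: enter derive_floor: 6 items against 4
  4: map_offsets start: n=6 cutoff=4
  5: match at position 2
  6: match at position 2
Execution walk:
  (no call completed)
Origin of each log line:
  1: logged in main at line 39
  2: logged in clip_value at line 25
  3: logged in derive_floor at line 9
  4: logged in map_offsets at line 2
A correct fix: line 3: replace `-1` with `0`.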